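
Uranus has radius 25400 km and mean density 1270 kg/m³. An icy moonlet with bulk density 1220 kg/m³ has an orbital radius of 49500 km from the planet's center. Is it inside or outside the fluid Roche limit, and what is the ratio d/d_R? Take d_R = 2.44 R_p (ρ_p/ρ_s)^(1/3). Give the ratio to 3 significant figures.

d_R = 2.44 × (25400 km) × (1270/1220)^(1/3) = 62810 km
d/d_R = (49500) / (62810) = 0.788
Since d/d_R < 1, the body is inside the Roche limit.

inside; d/d_R ≈ 0.788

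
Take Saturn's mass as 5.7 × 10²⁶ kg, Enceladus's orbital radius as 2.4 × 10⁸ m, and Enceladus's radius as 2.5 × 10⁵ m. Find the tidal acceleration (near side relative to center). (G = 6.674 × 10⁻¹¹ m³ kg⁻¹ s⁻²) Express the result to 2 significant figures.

Δa = 2GMr/d³
   = 2 × (6.674 × 10⁻¹¹) × (5.7 × 10²⁶) × (2.5 × 10⁵) / (2.4 × 10⁸)³
   = 1.4 × 10⁻³ m/s²

1.4 × 10⁻³ m/s²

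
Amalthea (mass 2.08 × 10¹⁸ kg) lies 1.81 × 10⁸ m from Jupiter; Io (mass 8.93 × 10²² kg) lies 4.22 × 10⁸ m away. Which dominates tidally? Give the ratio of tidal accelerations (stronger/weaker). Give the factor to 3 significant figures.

Io, by a factor of ≈ 3390

Tidal stretch scales as M/d³; compute that for each body.
Amalthea: (2.08 × 10¹⁸) / (1.81 × 10⁸)³ = 3.508 × 10⁻⁷
Io: (8.93 × 10²²) / (4.22 × 10⁸)³ = 1.188 × 10⁻³
Ratio (larger/smaller) = 3390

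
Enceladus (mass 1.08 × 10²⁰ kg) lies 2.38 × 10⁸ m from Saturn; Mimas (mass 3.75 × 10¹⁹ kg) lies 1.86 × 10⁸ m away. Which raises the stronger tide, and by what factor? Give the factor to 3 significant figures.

Compare M/d³ for the two perturbers:
Enceladus: (1.08 × 10²⁰) / (2.38 × 10⁸)³ = 8.011 × 10⁻⁶
Mimas: (3.75 × 10¹⁹) / (1.86 × 10⁸)³ = 5.828 × 10⁻⁶
Ratio (larger/smaller) = 1.37

Enceladus, by a factor of ≈ 1.37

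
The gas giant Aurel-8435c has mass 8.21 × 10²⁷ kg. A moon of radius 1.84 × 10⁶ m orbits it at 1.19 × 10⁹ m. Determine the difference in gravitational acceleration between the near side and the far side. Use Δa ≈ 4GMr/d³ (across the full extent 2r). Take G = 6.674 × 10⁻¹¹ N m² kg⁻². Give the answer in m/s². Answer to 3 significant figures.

Near-to-far spans 2r, so the tidal difference is twice the near-to-center value: 4GMr/d³.
Δa = 4GMr/d³
   = 4 × (6.674 × 10⁻¹¹) × (8.21 × 10²⁷) × (1.84 × 10⁶) / (1.19 × 10⁹)³
   = 2.39 × 10⁻³ m/s²

2.39 × 10⁻³ m/s²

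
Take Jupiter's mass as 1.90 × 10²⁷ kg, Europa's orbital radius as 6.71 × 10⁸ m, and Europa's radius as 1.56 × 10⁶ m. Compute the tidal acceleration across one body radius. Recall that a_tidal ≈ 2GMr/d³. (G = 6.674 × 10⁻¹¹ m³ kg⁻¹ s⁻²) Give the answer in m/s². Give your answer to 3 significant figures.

1.31 × 10⁻³ m/s²

Δa = 2GMr/d³
   = 2 × (6.674 × 10⁻¹¹) × (1.90 × 10²⁷) × (1.56 × 10⁶) / (6.71 × 10⁸)³
   = 1.31 × 10⁻³ m/s²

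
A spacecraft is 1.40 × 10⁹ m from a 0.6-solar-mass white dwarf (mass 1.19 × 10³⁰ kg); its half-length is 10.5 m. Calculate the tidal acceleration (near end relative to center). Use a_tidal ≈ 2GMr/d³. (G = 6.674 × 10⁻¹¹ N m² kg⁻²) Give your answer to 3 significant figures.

6.08 × 10⁻⁷ m/s²

Δa = 2GMr/d³
   = 2 × (6.674 × 10⁻¹¹) × (1.19 × 10³⁰) × (10.5) / (1.40 × 10⁹)³
   = 6.08 × 10⁻⁷ m/s²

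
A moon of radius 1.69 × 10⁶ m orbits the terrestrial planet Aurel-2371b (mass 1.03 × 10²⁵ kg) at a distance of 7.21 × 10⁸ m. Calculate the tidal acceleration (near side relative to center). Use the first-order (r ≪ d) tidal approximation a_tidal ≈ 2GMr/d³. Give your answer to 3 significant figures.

Δg = 2GMr/d³
   = 2 × (6.674 × 10⁻¹¹) × (1.03 × 10²⁵) × (1.69 × 10⁶) / (7.21 × 10⁸)³
   = 6.20 × 10⁻⁶ m/s²

6.20 × 10⁻⁶ m/s²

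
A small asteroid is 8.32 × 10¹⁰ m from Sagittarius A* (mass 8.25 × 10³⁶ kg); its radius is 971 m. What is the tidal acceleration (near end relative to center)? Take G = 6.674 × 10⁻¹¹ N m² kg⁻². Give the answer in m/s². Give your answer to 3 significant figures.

a_tidal = 2GMr/d³
        = 2 × (6.674 × 10⁻¹¹) × (8.25 × 10³⁶) × (971) / (8.32 × 10¹⁰)³
        = 1.86 × 10⁻³ m/s²

1.86 × 10⁻³ m/s²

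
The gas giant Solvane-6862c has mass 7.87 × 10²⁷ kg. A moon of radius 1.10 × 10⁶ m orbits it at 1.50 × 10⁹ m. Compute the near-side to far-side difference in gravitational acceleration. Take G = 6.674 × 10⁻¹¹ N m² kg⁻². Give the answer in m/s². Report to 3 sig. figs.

6.85 × 10⁻⁴ m/s²

Δg = 4GMr/d³
   = 4 × (6.674 × 10⁻¹¹) × (7.87 × 10²⁷) × (1.10 × 10⁶) / (1.50 × 10⁹)³
   = 6.85 × 10⁻⁴ m/s²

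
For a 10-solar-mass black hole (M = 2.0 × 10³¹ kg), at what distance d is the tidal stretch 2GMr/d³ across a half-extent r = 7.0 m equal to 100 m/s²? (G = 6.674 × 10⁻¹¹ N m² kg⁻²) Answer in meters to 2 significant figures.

5.7 × 10⁶ m

2GMr/d³ = a_tidal  ⇒  d = (2GMr / a_tidal)^(1/3)
d = (2 × 6.674×10⁻¹¹ × (2.0 × 10³¹) × (7.0) / (100))^(1/3)
  = 5.7 × 10⁶ m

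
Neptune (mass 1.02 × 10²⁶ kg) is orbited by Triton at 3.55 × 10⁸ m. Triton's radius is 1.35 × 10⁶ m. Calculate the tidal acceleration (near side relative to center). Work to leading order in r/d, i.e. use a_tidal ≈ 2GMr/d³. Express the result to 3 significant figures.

a_tidal = 2GMr/d³
        = 2 × (6.674 × 10⁻¹¹) × (1.02 × 10²⁶) × (1.35 × 10⁶) / (3.55 × 10⁸)³
        = 4.11 × 10⁻⁴ m/s²

4.11 × 10⁻⁴ m/s²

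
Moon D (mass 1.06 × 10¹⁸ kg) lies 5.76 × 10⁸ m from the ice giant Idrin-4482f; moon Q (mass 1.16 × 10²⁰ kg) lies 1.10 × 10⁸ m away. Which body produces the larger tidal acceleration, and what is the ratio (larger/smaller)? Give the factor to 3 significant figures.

Tidal acceleration ∝ M/d³, so compare M/d³ for each.
Moon D: (1.06 × 10¹⁸) / (5.76 × 10⁸)³ = 5.547 × 10⁻⁹
Moon Q: (1.16 × 10²⁰) / (1.10 × 10⁸)³ = 8.715 × 10⁻⁵
Ratio (larger/smaller) = 15700

Moon Q, by a factor of ≈ 15700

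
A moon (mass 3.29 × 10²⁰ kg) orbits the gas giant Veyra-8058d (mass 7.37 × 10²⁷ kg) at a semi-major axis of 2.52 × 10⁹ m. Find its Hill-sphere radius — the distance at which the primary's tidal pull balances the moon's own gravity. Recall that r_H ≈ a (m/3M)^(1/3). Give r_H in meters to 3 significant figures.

6.20 × 10⁶ m

r_H ≈ a (m/3M)^(1/3)
    = (2.52 × 10⁹) × (3.29 × 10²⁰ / (3 × 7.37 × 10²⁷))^(1/3)
    = 6.20 × 10⁶ m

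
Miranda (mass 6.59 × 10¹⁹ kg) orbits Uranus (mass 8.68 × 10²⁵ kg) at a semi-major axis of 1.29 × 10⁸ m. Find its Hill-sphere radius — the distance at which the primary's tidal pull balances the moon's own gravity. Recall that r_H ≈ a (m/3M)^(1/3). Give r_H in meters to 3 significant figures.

8.16 × 10⁵ m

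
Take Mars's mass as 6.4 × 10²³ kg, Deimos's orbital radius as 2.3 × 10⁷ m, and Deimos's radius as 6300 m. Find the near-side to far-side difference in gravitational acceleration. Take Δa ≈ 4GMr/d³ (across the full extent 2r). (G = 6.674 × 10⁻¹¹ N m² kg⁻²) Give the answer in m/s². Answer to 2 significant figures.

8.8 × 10⁻⁵ m/s²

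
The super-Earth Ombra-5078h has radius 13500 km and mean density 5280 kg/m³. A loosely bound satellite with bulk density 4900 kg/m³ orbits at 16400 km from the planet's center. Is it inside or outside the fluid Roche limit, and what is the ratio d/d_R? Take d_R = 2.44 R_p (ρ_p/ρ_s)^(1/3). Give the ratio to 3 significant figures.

d_R = 2.44 × (13500 km) × (5280/4900)^(1/3) = 33770 km
d/d_R = (16400) / (33770) = 0.486
Since d/d_R < 1, the body is inside the Roche limit.

inside; d/d_R ≈ 0.486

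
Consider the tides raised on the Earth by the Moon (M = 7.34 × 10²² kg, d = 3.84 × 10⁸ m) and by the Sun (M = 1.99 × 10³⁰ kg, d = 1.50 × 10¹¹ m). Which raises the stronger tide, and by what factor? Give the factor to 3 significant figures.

The tide-raising term goes as M/d³ (the gradient of a 1/d² field).
The Moon: (7.34 × 10²²) / (3.84 × 10⁸)³ = 1.296 × 10⁻³
The Sun: (1.99 × 10³⁰) / (1.50 × 10¹¹)³ = 5.896 × 10⁻⁴
Ratio (larger/smaller) = 2.20

The Moon, by a factor of ≈ 2.20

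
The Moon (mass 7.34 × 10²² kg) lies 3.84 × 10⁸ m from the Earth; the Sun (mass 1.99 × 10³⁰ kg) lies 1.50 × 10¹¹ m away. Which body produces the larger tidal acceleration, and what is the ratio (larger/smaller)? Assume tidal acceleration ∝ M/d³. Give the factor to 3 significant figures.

Compare M/d³ for the two perturbers:
The Moon: (7.34 × 10²²) / (3.84 × 10⁸)³ = 1.296 × 10⁻³
The Sun: (1.99 × 10³⁰) / (1.50 × 10¹¹)³ = 5.896 × 10⁻⁴
Ratio (larger/smaller) = 2.20

The Moon, by a factor of ≈ 2.20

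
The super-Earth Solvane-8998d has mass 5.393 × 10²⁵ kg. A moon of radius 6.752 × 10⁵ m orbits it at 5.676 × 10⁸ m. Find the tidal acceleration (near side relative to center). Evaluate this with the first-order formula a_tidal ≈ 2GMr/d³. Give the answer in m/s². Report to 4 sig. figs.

2.658 × 10⁻⁵ m/s²

Since r ≪ d, expand the inverse-square field across one radius to get the leading 2GMr/d³ term.
Δg = 2GMr/d³
   = 2 × (6.674 × 10⁻¹¹) × (5.393 × 10²⁵) × (6.752 × 10⁵) / (5.676 × 10⁸)³
   = 2.658 × 10⁻⁵ m/s²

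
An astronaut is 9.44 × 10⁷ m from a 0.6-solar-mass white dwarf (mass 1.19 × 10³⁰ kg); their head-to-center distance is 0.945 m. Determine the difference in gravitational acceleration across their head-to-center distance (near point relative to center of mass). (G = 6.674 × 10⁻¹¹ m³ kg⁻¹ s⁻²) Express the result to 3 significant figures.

Δg = 2GMr/d³
   = 2 × (6.674 × 10⁻¹¹) × (1.19 × 10³⁰) × (0.945) / (9.44 × 10⁷)³
   = 1.78 × 10⁻⁴ m/s²

1.78 × 10⁻⁴ m/s²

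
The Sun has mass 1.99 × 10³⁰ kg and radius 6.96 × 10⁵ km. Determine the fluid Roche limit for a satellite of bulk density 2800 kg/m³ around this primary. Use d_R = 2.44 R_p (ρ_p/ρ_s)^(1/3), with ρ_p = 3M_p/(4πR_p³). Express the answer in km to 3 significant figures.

1.35 × 10⁶ km

ρ_p = 3M_p/(4πR_p³) = 3 × (1.99 × 10³⁰) / (4π × (6.96 × 10⁸ m)³) = 1410 kg/m³
d_R = 2.44 × 6.96 × 10⁵ km × (1410/2800)^(1/3)
    = 1.35 × 10⁶ km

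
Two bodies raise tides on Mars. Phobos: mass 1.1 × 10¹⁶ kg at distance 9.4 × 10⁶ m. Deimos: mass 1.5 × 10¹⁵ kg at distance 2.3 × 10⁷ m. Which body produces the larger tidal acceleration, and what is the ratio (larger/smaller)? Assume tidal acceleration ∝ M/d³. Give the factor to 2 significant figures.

Tidal acceleration ∝ M/d³, so compare M/d³ for each.
Phobos: (1.1 × 10¹⁶) / (9.4 × 10⁶)³ = 1.324 × 10⁻⁵
Deimos: (1.5 × 10¹⁵) / (2.3 × 10⁷)³ = 1.233 × 10⁻⁷
Ratio (larger/smaller) = 110

Phobos, by a factor of ≈ 110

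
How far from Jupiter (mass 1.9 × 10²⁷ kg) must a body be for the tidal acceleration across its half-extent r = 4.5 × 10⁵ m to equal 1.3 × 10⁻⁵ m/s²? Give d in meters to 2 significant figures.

2.1 × 10⁹ m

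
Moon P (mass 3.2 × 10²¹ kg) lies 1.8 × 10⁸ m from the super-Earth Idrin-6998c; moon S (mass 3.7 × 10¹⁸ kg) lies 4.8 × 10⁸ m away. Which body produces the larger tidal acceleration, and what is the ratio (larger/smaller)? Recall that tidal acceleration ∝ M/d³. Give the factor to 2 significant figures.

Moon P, by a factor of ≈ 16000

Tidal acceleration ∝ M/d³, so compare M/d³ for each.
Moon P: (3.2 × 10²¹) / (1.8 × 10⁸)³ = 5.487 × 10⁻⁴
Moon S: (3.7 × 10¹⁸) / (4.8 × 10⁸)³ = 3.346 × 10⁻⁸
Ratio (larger/smaller) = 16000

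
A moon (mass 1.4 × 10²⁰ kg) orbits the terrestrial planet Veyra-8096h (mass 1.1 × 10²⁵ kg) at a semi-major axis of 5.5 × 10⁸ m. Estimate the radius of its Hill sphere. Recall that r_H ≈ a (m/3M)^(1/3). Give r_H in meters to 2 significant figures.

r_H ≈ a (m/3M)^(1/3)
    = (5.5 × 10⁸) × (1.4 × 10²⁰ / (3 × 1.1 × 10²⁵))^(1/3)
    = 8.9 × 10⁶ m

8.9 × 10⁶ m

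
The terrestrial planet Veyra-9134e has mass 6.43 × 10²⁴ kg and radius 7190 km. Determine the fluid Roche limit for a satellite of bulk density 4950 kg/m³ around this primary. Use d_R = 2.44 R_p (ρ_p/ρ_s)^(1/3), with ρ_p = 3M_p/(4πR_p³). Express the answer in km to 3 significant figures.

ρ_p = 3M_p/(4πR_p³) = 3 × (6.43 × 10²⁴) / (4π × (7.19 × 10⁶ m)³) = 4130 kg/m³
d_R = 2.44 × 7190 km × (4130/4950)^(1/3)
    = 16500 km

16500 km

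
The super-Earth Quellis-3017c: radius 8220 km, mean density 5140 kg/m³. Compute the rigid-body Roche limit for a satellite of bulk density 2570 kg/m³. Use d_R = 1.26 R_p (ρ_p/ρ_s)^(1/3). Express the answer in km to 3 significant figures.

13000 km

d_R = 1.26 × 8220 km × (5140/2570)^(1/3)
    = 13000 km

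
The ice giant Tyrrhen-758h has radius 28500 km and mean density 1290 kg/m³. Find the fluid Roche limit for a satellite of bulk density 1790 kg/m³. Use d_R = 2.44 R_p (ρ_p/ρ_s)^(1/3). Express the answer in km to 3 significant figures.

62300 km

d_R = 2.44 × 28500 km × (1290/1790)^(1/3)
    = 62300 km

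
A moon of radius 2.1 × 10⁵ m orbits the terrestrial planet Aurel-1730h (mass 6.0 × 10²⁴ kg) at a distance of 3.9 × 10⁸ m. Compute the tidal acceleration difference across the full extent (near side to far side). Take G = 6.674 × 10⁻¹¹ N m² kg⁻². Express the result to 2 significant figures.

Δg = 4GMr/d³
   = 4 × (6.674 × 10⁻¹¹) × (6.0 × 10²⁴) × (2.1 × 10⁵) / (3.9 × 10⁸)³
   = 5.7 × 10⁻⁶ m/s²

5.7 × 10⁻⁶ m/s²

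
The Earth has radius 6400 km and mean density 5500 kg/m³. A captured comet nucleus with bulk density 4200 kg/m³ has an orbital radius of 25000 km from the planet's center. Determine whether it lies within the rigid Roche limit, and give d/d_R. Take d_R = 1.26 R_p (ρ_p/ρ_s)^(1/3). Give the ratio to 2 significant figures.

outside; d/d_R ≈ 2.8

d_R = 1.26 × (6400 km) × (5500/4200)^(1/3) = 8822 km
d/d_R = (25000) / (8822) = 2.8
Since d/d_R > 1, the body is outside the Roche limit.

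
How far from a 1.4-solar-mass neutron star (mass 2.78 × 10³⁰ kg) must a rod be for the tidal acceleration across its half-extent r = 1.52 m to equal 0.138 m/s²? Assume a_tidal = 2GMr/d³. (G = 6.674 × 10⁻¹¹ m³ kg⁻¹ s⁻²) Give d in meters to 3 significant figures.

1.60 × 10⁷ m

2GMr/d³ = a_tidal  ⇒  d = (2GMr / a_tidal)^(1/3)
d = (2 × 6.674×10⁻¹¹ × (2.78 × 10³⁰) × (1.52) / (0.138))^(1/3)
  = 1.60 × 10⁷ m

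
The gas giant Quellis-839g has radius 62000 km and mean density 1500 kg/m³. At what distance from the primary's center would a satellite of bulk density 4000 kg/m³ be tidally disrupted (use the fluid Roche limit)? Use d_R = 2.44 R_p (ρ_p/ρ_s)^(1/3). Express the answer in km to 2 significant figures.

1.1 × 10⁵ km

d_R = 2.44 × 62000 km × (1500/4000)^(1/3)
    = 1.1 × 10⁵ km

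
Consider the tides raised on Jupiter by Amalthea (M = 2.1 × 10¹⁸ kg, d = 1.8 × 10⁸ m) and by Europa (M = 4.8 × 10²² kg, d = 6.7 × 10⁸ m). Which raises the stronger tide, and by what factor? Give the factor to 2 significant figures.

Europa, by a factor of ≈ 440

Tidal acceleration ∝ M/d³, so compare M/d³ for each.
Amalthea: (2.1 × 10¹⁸) / (1.8 × 10⁸)³ = 3.601 × 10⁻⁷
Europa: (4.8 × 10²²) / (6.7 × 10⁸)³ = 1.596 × 10⁻⁴
Ratio (larger/smaller) = 440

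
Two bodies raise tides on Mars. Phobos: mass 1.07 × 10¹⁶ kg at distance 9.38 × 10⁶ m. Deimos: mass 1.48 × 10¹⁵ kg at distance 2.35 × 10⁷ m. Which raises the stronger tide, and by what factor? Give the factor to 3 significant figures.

Phobos, by a factor of ≈ 114

Tidal acceleration ∝ M/d³, so compare M/d³ for each.
Phobos: (1.07 × 10¹⁶) / (9.38 × 10⁶)³ = 1.297 × 10⁻⁵
Deimos: (1.48 × 10¹⁵) / (2.35 × 10⁷)³ = 1.140 × 10⁻⁷
Ratio (larger/smaller) = 114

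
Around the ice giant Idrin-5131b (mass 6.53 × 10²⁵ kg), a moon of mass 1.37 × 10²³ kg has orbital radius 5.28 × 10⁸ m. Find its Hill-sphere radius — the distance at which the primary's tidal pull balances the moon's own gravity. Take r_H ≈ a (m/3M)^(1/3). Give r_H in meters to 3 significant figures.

4.69 × 10⁷ m

r_H ≈ a (m/3M)^(1/3)
    = (5.28 × 10⁸) × (1.37 × 10²³ / (3 × 6.53 × 10²⁵))^(1/3)
    = 4.69 × 10⁷ m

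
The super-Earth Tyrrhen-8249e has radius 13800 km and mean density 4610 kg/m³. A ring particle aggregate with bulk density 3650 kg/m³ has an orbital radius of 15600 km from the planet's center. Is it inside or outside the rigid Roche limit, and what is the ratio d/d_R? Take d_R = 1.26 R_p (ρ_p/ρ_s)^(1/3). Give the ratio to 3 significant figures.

inside; d/d_R ≈ 0.830

d_R = 1.26 × (13800 km) × (4610/3650)^(1/3) = 18800 km
d/d_R = (15600) / (18800) = 0.830
Since d/d_R < 1, the body is inside the Roche limit.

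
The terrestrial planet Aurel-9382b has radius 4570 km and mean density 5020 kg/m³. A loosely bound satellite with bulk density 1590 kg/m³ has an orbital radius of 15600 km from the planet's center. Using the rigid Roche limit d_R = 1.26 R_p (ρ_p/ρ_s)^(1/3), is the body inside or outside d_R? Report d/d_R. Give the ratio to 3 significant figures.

outside; d/d_R ≈ 1.85

d_R = 1.26 × (4570 km) × (5020/1590)^(1/3) = 8447 km
d/d_R = (15600) / (8447) = 1.85
Since d/d_R > 1, the body is outside the Roche limit.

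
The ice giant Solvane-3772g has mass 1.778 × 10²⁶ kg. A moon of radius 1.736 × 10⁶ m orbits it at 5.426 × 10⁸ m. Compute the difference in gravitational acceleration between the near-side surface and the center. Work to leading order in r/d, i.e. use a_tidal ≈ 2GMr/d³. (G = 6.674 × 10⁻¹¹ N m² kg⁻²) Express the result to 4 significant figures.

2.579 × 10⁻⁴ m/s²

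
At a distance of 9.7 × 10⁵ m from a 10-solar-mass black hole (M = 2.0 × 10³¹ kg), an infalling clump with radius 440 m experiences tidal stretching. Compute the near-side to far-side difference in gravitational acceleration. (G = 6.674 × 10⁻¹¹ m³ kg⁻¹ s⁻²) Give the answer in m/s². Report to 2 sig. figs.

a_tidal = 4GMr/d³
        = 4 × (6.674 × 10⁻¹¹) × (2.0 × 10³¹) × (440) / (9.7 × 10⁵)³
        = 2.6 × 10⁶ m/s²

2.6 × 10⁶ m/s²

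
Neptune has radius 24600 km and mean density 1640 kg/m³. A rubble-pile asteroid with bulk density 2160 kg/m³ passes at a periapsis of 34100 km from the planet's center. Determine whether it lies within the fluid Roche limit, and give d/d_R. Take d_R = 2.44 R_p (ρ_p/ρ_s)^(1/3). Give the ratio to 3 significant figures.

d_R = 2.44 × (24600 km) × (1640/2160)^(1/3) = 54760 km
d/d_R = (34100) / (54760) = 0.623
Since d/d_R < 1, the body is inside the Roche limit.

inside; d/d_R ≈ 0.623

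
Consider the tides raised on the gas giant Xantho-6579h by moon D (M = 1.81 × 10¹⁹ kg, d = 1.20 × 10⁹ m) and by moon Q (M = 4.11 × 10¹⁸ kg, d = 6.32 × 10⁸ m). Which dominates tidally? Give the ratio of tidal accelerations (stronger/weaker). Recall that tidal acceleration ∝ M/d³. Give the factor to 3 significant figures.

Tidal acceleration ∝ M/d³, so compare M/d³ for each.
Moon D: (1.81 × 10¹⁹) / (1.20 × 10⁹)³ = 1.047 × 10⁻⁸
Moon Q: (4.11 × 10¹⁸) / (6.32 × 10⁸)³ = 1.628 × 10⁻⁸
Ratio (larger/smaller) = 1.55

Moon Q, by a factor of ≈ 1.55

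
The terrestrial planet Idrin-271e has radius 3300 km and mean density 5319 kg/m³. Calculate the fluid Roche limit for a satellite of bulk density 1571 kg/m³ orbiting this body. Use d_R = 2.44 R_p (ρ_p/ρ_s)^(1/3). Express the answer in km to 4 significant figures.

d_R = 2.44 × 3300 km × (5319/1571)^(1/3)
    = 12090 km

12090 km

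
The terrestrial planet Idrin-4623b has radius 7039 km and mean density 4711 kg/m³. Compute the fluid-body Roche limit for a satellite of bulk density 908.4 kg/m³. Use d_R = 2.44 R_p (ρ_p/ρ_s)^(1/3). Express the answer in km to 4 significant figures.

29730 km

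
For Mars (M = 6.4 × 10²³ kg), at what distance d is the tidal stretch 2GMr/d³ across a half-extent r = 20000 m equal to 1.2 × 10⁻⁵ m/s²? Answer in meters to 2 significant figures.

2GMr/d³ = a_tidal  ⇒  d = (2GMr / a_tidal)^(1/3)
d = (2 × 6.674×10⁻¹¹ × (6.4 × 10²³) × (20000) / (1.2 × 10⁻⁵))^(1/3)
  = 5.2 × 10⁷ m

5.2 × 10⁷ m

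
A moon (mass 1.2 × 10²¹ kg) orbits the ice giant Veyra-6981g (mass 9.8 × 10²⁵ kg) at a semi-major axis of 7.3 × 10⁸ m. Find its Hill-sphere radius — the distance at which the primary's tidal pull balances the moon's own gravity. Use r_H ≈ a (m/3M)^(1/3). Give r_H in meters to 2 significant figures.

r_H ≈ a (m/3M)^(1/3)
    = (7.3 × 10⁸) × (1.2 × 10²¹ / (3 × 9.8 × 10²⁵))^(1/3)
    = 1.2 × 10⁷ m

1.2 × 10⁷ m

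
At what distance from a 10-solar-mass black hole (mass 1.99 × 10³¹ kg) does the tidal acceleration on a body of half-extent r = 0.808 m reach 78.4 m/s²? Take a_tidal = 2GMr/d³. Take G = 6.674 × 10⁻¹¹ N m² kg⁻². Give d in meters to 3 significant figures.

3.01 × 10⁶ m

2GMr/d³ = a_tidal  ⇒  d = (2GMr / a_tidal)^(1/3)
d = (2 × 6.674×10⁻¹¹ × (1.99 × 10³¹) × (0.808) / (78.4))^(1/3)
  = 3.01 × 10⁶ m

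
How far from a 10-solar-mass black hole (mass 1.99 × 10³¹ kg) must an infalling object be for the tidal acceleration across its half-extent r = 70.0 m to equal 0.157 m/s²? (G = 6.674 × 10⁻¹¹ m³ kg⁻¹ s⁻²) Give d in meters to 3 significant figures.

2GMr/d³ = a_tidal  ⇒  d = (2GMr / a_tidal)^(1/3)
d = (2 × 6.674×10⁻¹¹ × (1.99 × 10³¹) × (70.0) / (0.157))^(1/3)
  = 1.06 × 10⁸ m

1.06 × 10⁸ m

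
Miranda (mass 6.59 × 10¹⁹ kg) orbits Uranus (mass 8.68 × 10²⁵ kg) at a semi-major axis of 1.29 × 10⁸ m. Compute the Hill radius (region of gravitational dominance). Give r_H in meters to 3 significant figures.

r_H ≈ a (m/3M)^(1/3)
    = (1.29 × 10⁸) × (6.59 × 10¹⁹ / (3 × 8.68 × 10²⁵))^(1/3)
    = 8.16 × 10⁵ m

8.16 × 10⁵ m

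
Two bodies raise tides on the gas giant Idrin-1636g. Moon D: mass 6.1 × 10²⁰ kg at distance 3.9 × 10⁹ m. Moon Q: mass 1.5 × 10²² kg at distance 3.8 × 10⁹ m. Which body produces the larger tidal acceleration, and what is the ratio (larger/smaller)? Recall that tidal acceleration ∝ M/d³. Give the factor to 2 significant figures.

The tide-raising term goes as M/d³ (the gradient of a 1/d² field).
Moon D: (6.1 × 10²⁰) / (3.9 × 10⁹)³ = 1.028 × 10⁻⁸
Moon Q: (1.5 × 10²²) / (3.8 × 10⁹)³ = 2.734 × 10⁻⁷
Ratio (larger/smaller) = 27

Moon Q, by a factor of ≈ 27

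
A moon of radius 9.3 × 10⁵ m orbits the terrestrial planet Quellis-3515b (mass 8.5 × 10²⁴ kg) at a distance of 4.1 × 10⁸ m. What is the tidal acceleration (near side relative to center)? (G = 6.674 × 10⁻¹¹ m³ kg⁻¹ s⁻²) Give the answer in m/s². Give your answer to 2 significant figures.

1.5 × 10⁻⁵ m/s²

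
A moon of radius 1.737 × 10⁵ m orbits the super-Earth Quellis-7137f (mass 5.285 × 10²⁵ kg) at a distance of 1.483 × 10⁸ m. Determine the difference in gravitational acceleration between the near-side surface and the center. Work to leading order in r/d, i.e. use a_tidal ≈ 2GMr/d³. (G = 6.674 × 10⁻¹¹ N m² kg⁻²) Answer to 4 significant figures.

3.757 × 10⁻⁴ m/s²

a_tidal = 2GMr/d³
        = 2 × (6.674 × 10⁻¹¹) × (5.285 × 10²⁵) × (1.737 × 10⁵) / (1.483 × 10⁸)³
        = 3.757 × 10⁻⁴ m/s²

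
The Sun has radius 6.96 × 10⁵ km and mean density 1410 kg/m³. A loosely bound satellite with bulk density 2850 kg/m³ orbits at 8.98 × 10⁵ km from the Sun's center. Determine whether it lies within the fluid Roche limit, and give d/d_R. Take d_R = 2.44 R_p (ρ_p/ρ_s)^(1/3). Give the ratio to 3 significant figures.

inside; d/d_R ≈ 0.669

d_R = 2.44 × (6.96 × 10⁵ km) × (1410/2850)^(1/3) = 1.343 × 10⁶ km
d/d_R = (8.98 × 10⁵) / (1.343 × 10⁶) = 0.669
Since d/d_R < 1, the body is inside the Roche limit.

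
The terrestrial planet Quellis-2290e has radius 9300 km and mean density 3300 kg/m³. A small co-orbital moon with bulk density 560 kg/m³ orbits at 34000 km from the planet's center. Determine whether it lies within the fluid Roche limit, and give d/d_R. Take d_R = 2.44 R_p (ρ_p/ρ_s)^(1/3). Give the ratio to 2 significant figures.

inside; d/d_R ≈ 0.83

d_R = 2.44 × (9300 km) × (3300/560)^(1/3) = 40990 km
d/d_R = (34000) / (40990) = 0.83
Since d/d_R < 1, the body is inside the Roche limit.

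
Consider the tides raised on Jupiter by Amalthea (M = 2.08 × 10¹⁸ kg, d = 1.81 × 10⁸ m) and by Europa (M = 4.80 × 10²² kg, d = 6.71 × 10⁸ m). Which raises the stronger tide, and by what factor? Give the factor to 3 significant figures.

Tidal acceleration ∝ M/d³, so compare M/d³ for each.
Amalthea: (2.08 × 10¹⁸) / (1.81 × 10⁸)³ = 3.508 × 10⁻⁷
Europa: (4.80 × 10²²) / (6.71 × 10⁸)³ = 1.589 × 10⁻⁴
Ratio (larger/smaller) = 453

Europa, by a factor of ≈ 453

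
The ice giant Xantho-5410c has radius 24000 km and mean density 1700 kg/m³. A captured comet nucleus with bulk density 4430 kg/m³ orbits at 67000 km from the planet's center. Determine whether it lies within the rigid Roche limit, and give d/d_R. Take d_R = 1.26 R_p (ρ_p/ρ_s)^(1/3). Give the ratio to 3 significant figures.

outside; d/d_R ≈ 3.05

d_R = 1.26 × (24000 km) × (1700/4430)^(1/3) = 21980 km
d/d_R = (67000) / (21980) = 3.05
Since d/d_R > 1, the body is outside the Roche limit.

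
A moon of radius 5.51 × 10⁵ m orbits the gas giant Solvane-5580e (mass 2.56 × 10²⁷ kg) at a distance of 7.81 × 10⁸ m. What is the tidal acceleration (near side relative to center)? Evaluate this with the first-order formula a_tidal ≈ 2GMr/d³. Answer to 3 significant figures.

3.95 × 10⁻⁴ m/s²

Δa = 2GMr/d³
   = 2 × (6.674 × 10⁻¹¹) × (2.56 × 10²⁷) × (5.51 × 10⁵) / (7.81 × 10⁸)³
   = 3.95 × 10⁻⁴ m/s²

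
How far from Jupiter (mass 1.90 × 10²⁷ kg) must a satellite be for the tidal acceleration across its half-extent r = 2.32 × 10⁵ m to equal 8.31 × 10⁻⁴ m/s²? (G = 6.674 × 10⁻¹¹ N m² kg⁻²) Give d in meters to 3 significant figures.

2GMr/d³ = a_tidal  ⇒  d = (2GMr / a_tidal)^(1/3)
d = (2 × 6.674×10⁻¹¹ × (1.90 × 10²⁷) × (2.32 × 10⁵) / (8.31 × 10⁻⁴))^(1/3)
  = 4.14 × 10⁸ m

4.14 × 10⁸ m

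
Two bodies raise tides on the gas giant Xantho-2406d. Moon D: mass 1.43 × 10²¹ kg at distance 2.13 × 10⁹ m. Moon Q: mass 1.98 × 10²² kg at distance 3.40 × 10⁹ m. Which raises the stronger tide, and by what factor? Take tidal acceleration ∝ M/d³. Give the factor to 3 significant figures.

Moon Q, by a factor of ≈ 3.40

The tide-raising term goes as M/d³ (the gradient of a 1/d² field).
Moon D: (1.43 × 10²¹) / (2.13 × 10⁹)³ = 1.480 × 10⁻⁷
Moon Q: (1.98 × 10²²) / (3.40 × 10⁹)³ = 5.038 × 10⁻⁷
Ratio (larger/smaller) = 3.40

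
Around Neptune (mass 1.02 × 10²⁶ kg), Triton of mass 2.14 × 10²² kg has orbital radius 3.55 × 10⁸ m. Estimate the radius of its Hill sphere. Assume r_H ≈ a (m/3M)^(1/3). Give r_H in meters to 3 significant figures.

1.46 × 10⁷ m

r_H ≈ a (m/3M)^(1/3)
    = (3.55 × 10⁸) × (2.14 × 10²² / (3 × 1.02 × 10²⁶))^(1/3)
    = 1.46 × 10⁷ m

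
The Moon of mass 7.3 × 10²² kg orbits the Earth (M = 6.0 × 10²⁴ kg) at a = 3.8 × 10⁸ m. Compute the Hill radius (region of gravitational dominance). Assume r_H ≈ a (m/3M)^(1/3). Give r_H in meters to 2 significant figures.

r_H ≈ a (m/3M)^(1/3)
    = (3.8 × 10⁸) × (7.3 × 10²² / (3 × 6.0 × 10²⁴))^(1/3)
    = 6.1 × 10⁷ m

6.1 × 10⁷ m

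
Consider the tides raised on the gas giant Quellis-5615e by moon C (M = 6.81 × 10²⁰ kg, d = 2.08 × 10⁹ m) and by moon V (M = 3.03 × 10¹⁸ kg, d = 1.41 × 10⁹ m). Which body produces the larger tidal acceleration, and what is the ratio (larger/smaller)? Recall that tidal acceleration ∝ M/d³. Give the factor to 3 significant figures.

The tide-raising term goes as M/d³ (the gradient of a 1/d² field).
Moon C: (6.81 × 10²⁰) / (2.08 × 10⁹)³ = 7.568 × 10⁻⁸
Moon V: (3.03 × 10¹⁸) / (1.41 × 10⁹)³ = 1.081 × 10⁻⁹
Ratio (larger/smaller) = 70.0

Moon C, by a factor of ≈ 70.0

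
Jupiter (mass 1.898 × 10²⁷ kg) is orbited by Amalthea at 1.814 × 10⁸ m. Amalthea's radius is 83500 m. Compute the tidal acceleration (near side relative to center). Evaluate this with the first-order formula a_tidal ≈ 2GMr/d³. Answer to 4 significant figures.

3.544 × 10⁻³ m/s²

The tidal stretch is the gradient of GM/d² times the body's extent r, hence the 1/d³ dependence.
Δg = 2GMr/d³
   = 2 × (6.674 × 10⁻¹¹) × (1.898 × 10²⁷) × (83500) / (1.814 × 10⁸)³
   = 3.544 × 10⁻³ m/s²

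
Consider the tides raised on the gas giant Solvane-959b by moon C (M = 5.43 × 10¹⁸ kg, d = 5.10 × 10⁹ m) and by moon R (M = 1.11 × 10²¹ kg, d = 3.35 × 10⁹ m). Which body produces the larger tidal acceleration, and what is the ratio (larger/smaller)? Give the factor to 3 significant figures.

Moon R, by a factor of ≈ 721

The tide-raising term goes as M/d³ (the gradient of a 1/d² field).
Moon C: (5.43 × 10¹⁸) / (5.10 × 10⁹)³ = 4.093 × 10⁻¹¹
Moon R: (1.11 × 10²¹) / (3.35 × 10⁹)³ = 2.952 × 10⁻⁸
Ratio (larger/smaller) = 721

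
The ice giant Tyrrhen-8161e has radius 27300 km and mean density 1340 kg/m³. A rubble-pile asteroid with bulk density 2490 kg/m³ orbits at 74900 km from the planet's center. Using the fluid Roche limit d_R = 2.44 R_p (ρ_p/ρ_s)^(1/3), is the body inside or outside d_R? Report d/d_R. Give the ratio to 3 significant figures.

outside; d/d_R ≈ 1.38

d_R = 2.44 × (27300 km) × (1340/2490)^(1/3) = 54180 km
d/d_R = (74900) / (54180) = 1.38
Since d/d_R > 1, the body is outside the Roche limit.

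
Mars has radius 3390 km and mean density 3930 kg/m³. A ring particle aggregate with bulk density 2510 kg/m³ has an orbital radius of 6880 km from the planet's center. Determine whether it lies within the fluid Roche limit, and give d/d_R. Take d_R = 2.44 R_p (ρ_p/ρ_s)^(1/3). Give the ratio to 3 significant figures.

d_R = 2.44 × (3390 km) × (3930/2510)^(1/3) = 9605 km
d/d_R = (6880) / (9605) = 0.716
Since d/d_R < 1, the body is inside the Roche limit.

inside; d/d_R ≈ 0.716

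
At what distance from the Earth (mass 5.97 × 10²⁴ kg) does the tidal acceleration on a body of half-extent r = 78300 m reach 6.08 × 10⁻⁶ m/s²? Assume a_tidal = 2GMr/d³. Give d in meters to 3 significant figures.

2.17 × 10⁸ m

2GMr/d³ = a_tidal  ⇒  d = (2GMr / a_tidal)^(1/3)
d = (2 × 6.674×10⁻¹¹ × (5.97 × 10²⁴) × (78300) / (6.08 × 10⁻⁶))^(1/3)
  = 2.17 × 10⁸ m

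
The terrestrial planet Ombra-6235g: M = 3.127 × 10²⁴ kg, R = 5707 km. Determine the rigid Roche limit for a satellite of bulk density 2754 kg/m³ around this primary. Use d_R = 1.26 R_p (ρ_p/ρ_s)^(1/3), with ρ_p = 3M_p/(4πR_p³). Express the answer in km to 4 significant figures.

ρ_p = 3M_p/(4πR_p³) = 3 × (3.127 × 10²⁴) / (4π × (5.707 × 10⁶ m)³) = 4016 kg/m³
d_R = 1.26 × 5707 km × (4016/2754)^(1/3)
    = 8154 km

8154 km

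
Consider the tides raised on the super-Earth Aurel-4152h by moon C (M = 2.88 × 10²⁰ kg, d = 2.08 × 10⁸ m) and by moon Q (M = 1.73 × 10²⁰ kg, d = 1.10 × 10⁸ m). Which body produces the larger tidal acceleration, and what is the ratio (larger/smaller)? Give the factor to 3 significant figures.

Tidal stretch scales as M/d³; compute that for each body.
Moon C: (2.88 × 10²⁰) / (2.08 × 10⁸)³ = 3.200 × 10⁻⁵
Moon Q: (1.73 × 10²⁰) / (1.10 × 10⁸)³ = 1.300 × 10⁻⁴
Ratio (larger/smaller) = 4.06

Moon Q, by a factor of ≈ 4.06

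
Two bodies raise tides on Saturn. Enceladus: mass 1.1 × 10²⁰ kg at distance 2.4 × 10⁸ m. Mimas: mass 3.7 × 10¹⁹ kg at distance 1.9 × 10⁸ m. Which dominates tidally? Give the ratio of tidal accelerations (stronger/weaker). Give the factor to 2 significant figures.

Compare M/d³ for the two perturbers:
Enceladus: (1.1 × 10²⁰) / (2.4 × 10⁸)³ = 7.957 × 10⁻⁶
Mimas: (3.7 × 10¹⁹) / (1.9 × 10⁸)³ = 5.394 × 10⁻⁶
Ratio (larger/smaller) = 1.5

Enceladus, by a factor of ≈ 1.5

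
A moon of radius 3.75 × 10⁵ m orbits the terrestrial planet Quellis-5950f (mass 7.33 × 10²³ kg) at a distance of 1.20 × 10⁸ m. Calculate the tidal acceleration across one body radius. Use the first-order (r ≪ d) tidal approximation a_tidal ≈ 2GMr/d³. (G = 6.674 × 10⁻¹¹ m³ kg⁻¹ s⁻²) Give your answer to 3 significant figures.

The tidal stretch is the gradient of GM/d² times the body's extent r, hence the 1/d³ dependence.
a_tidal = 2GMr/d³
        = 2 × (6.674 × 10⁻¹¹) × (7.33 × 10²³) × (3.75 × 10⁵) / (1.20 × 10⁸)³
        = 2.12 × 10⁻⁵ m/s²

2.12 × 10⁻⁵ m/s²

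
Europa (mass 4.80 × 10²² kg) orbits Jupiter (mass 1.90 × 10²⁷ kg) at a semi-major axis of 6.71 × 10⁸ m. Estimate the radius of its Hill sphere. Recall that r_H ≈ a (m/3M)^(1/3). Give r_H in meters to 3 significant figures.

r_H ≈ a (m/3M)^(1/3)
    = (6.71 × 10⁸) × (4.80 × 10²² / (3 × 1.90 × 10²⁷))^(1/3)
    = 1.37 × 10⁷ m

1.37 × 10⁷ m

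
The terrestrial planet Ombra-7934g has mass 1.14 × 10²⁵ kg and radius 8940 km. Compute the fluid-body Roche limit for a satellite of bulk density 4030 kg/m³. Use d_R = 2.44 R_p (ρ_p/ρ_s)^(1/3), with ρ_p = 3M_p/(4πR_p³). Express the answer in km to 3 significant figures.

21400 km

ρ_p = 3M_p/(4πR_p³) = 3 × (1.14 × 10²⁵) / (4π × (8.94 × 10⁶ m)³) = 3810 kg/m³
d_R = 2.44 × 8940 km × (3810/4030)^(1/3)
    = 21400 km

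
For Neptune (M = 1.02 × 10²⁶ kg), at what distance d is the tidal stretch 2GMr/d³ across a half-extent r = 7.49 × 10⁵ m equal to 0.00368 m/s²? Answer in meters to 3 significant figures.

2GMr/d³ = a_tidal  ⇒  d = (2GMr / a_tidal)^(1/3)
d = (2 × 6.674×10⁻¹¹ × (1.02 × 10²⁶) × (7.49 × 10⁵) / (0.00368))^(1/3)
  = 1.40 × 10⁸ m

1.40 × 10⁸ m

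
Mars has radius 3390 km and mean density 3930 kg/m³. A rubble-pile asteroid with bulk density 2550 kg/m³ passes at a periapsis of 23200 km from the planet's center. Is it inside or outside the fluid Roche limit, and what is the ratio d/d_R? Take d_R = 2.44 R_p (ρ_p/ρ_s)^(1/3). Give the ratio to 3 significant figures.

d_R = 2.44 × (3390 km) × (3930/2550)^(1/3) = 9554 km
d/d_R = (23200) / (9554) = 2.43
Since d/d_R > 1, the body is outside the Roche limit.

outside; d/d_R ≈ 2.43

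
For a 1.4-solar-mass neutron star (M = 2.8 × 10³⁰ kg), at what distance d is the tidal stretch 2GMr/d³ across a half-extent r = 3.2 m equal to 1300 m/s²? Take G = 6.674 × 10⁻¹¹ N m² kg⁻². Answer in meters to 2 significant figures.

2GMr/d³ = a_tidal  ⇒  d = (2GMr / a_tidal)^(1/3)
d = (2 × 6.674×10⁻¹¹ × (2.8 × 10³⁰) × (3.2) / (1300))^(1/3)
  = 9.7 × 10⁵ m

9.7 × 10⁵ m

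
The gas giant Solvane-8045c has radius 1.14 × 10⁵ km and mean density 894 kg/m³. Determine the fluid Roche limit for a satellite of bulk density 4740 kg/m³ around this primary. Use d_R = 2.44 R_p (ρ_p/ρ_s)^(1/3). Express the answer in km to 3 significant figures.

1.60 × 10⁵ km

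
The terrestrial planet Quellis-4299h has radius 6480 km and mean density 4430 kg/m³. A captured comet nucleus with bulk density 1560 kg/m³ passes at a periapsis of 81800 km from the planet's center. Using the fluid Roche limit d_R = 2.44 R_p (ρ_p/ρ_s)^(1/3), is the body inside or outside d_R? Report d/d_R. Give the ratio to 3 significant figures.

d_R = 2.44 × (6480 km) × (4430/1560)^(1/3) = 22390 km
d/d_R = (81800) / (22390) = 3.65
Since d/d_R > 1, the body is outside the Roche limit.

outside; d/d_R ≈ 3.65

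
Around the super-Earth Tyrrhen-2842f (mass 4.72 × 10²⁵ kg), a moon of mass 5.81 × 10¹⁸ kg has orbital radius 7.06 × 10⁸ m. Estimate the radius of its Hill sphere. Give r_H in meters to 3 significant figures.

2.44 × 10⁶ m

r_H ≈ a (m/3M)^(1/3)
    = (7.06 × 10⁸) × (5.81 × 10¹⁸ / (3 × 4.72 × 10²⁵))^(1/3)
    = 2.44 × 10⁶ m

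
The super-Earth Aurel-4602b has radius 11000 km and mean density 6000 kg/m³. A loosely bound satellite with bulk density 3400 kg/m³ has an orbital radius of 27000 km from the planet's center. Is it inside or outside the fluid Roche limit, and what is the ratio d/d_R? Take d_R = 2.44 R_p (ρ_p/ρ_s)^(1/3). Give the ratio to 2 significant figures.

d_R = 2.44 × (11000 km) × (6000/3400)^(1/3) = 32430 km
d/d_R = (27000) / (32430) = 0.83
Since d/d_R < 1, the body is inside the Roche limit.

inside; d/d_R ≈ 0.83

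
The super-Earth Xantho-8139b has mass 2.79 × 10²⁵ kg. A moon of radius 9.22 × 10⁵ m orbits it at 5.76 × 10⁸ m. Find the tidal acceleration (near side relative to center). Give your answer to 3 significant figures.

Δg = 2GMr/d³
   = 2 × (6.674 × 10⁻¹¹) × (2.79 × 10²⁵) × (9.22 × 10⁵) / (5.76 × 10⁸)³
   = 1.80 × 10⁻⁵ m/s²

1.80 × 10⁻⁵ m/s²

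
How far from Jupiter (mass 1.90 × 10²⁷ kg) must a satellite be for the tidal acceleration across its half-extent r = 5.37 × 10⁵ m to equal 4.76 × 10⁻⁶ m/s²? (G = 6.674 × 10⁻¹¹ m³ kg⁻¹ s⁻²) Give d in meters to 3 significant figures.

3.06 × 10⁹ m

2GMr/d³ = a_tidal  ⇒  d = (2GMr / a_tidal)^(1/3)
d = (2 × 6.674×10⁻¹¹ × (1.90 × 10²⁷) × (5.37 × 10⁵) / (4.76 × 10⁻⁶))^(1/3)
  = 3.06 × 10⁹ m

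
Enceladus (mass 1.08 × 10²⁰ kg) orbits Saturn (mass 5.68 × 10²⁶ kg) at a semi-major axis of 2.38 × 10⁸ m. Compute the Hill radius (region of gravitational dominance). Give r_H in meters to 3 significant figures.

r_H ≈ a (m/3M)^(1/3)
    = (2.38 × 10⁸) × (1.08 × 10²⁰ / (3 × 5.68 × 10²⁶))^(1/3)
    = 9.49 × 10⁵ m

9.49 × 10⁵ m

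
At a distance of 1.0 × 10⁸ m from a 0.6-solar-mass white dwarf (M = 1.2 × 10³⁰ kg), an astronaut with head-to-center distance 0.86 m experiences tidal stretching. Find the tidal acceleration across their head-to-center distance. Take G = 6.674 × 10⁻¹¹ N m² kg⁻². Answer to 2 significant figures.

1.4 × 10⁻⁴ m/s²

Δa = 2GMr/d³
   = 2 × (6.674 × 10⁻¹¹) × (1.2 × 10³⁰) × (0.86) / (1.0 × 10⁸)³
   = 1.4 × 10⁻⁴ m/s²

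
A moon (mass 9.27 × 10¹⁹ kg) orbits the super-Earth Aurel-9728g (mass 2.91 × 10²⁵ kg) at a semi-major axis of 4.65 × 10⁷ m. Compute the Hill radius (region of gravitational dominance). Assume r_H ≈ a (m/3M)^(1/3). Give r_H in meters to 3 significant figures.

4.74 × 10⁵ m

r_H ≈ a (m/3M)^(1/3)
    = (4.65 × 10⁷) × (9.27 × 10¹⁹ / (3 × 2.91 × 10²⁵))^(1/3)
    = 4.74 × 10⁵ m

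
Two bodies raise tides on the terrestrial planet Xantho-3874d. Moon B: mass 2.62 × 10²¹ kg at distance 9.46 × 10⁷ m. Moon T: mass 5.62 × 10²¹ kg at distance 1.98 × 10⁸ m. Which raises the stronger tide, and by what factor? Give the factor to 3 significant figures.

Compare M/d³ for the two perturbers:
Moon B: (2.62 × 10²¹) / (9.46 × 10⁷)³ = 3.095 × 10⁻³
Moon T: (5.62 × 10²¹) / (1.98 × 10⁸)³ = 7.240 × 10⁻⁴
Ratio (larger/smaller) = 4.27

Moon B, by a factor of ≈ 4.27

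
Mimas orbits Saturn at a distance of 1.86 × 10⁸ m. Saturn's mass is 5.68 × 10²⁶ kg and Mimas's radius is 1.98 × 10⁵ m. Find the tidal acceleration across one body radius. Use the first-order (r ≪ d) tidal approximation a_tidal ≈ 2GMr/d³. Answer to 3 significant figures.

2.33 × 10⁻³ m/s²

a_tidal = 2GMr/d³
        = 2 × (6.674 × 10⁻¹¹) × (5.68 × 10²⁶) × (1.98 × 10⁵) / (1.86 × 10⁸)³
        = 2.33 × 10⁻³ m/s²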